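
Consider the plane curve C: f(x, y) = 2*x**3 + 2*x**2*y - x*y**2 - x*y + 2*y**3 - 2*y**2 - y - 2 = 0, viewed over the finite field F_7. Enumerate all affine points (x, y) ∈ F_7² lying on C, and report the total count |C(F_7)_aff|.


Affine F_7-points: {(1, 0), (1, 5), (2, 0), (2, 4), (2, 5), (3, 1), (4, 0), (4, 4), (4, 6), (5, 1), (5, 3), (6, 5)}; count = 12.

For each of the 49 pairs (x, y) ∈ F_7², evaluate f(x, y) mod 7. Record the zeros.
  x = 0: [0↦5, 1↦4, 2↦4, 3↦3, 4↦6, 5↦4, 6↦2]  zeros at y ∈ ∅
  x = 1: [0↦0, 1↦6, 2↦4, 3↦6, 4↦3, 5↦0, 6↦2]  zeros at y ∈ {0, 5}
  x = 2: [0↦0, 1↦3, 2↦3, 3↦5, 4↦0, 5↦0, 6↦3]  zeros at y ∈ {0, 4, 5}
  x = 3: [0↦3, 1↦0, 2↦6, 3↦5, 4↦2, 5↦2, 6↦3]  zeros at y ∈ {1}
  x = 4: [0↦0, 1↦2, 2↦4, 3↦4, 4↦0, 5↦4, 6↦0]  zeros at y ∈ {0, 4, 6}
  x = 5: [0↦3, 1↦0, 2↦2, 3↦0, 4↦6, 5↦4, 6↦6]  zeros at y ∈ {1, 3}
  x = 6: [0↦3, 1↦6, 2↦5, 3↦5, 4↦4, 5↦0, 6↦5]  zeros at y ∈ {5}
Collecting zeros: affine points = {(1, 0), (1, 5), (2, 0), (2, 4), (2, 5), (3, 1), (4, 0), (4, 4), (4, 6), (5, 1), (5, 3), (6, 5)}.
Total count |C(F_7)_aff| = 12.


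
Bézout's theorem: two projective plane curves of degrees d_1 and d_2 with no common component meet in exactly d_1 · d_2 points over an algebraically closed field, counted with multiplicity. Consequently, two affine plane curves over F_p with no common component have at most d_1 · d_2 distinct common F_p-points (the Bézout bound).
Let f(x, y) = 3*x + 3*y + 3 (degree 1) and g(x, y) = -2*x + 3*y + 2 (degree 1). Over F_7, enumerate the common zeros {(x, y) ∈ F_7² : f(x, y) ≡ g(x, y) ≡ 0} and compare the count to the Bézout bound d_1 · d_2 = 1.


Common zeros: {(4, 2)}; count = 1; Bézout bound = 1.

deg(f) = 1, deg(g) = 1, so Bézout bound = 1.
Scan x ∈ F_7. For each x, list the y ∈ F_7 with f(x, y) ≡ 0 and those with g(x, y) ≡ 0 (mod 7); the common zeros in that column are the intersection.
  x = 0: f ≡ 0 at y ∈ {6}; g ≡ 0 at y ∈ {4}; common: ∅.
  x = 1: f ≡ 0 at y ∈ {5}; g ≡ 0 at y ∈ {0}; common: ∅.
  x = 2: f ≡ 0 at y ∈ {4}; g ≡ 0 at y ∈ {3}; common: ∅.
  x = 3: f ≡ 0 at y ∈ {3}; g ≡ 0 at y ∈ {6}; common: ∅.
  x = 4: f ≡ 0 at y ∈ {2}; g ≡ 0 at y ∈ {2}; common: {2}.
  x = 5: f ≡ 0 at y ∈ {1}; g ≡ 0 at y ∈ {5}; common: ∅.
  x = 6: f ≡ 0 at y ∈ {0}; g ≡ 0 at y ∈ {1}; common: ∅.
Collecting: common zeros = {(4, 2)}, so the count is 1.
Comparison with the Bézout bound: 1 ≤ 1 = deg(f)·deg(g), as expected for curves with no common component (the bound is attained).


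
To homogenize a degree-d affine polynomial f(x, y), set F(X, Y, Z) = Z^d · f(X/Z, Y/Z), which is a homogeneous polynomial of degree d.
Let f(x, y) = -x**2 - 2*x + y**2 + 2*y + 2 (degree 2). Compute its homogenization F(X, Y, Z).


F(X, Y, Z) = -X**2 - 2*X*Z + Y**2 + 2*Y*Z + 2*Z**2

deg(f) = 2.
Substitute x = X/Z, y = Y/Z into f, then multiply by Z^2.
  monomial -1·x^2·y^0 ↦ -1·X^2·Y^0·Z^0.
  monomial -2·x^1·y^0 ↦ -2·X^1·Y^0·Z^1.
  monomial 1·x^0·y^2 ↦ 1·X^0·Y^2·Z^0.
  monomial 2·x^0·y^1 ↦ 2·X^0·Y^1·Z^1.
  monomial 2·x^0·y^0 ↦ 2·X^0·Y^0·Z^2.
Collecting: F(X, Y, Z) = -X**2 - 2*X*Z + Y**2 + 2*Y*Z + 2*Z**2.


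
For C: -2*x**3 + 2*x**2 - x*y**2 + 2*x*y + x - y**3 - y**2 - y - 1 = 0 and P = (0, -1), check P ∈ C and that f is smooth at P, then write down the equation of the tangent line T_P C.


Tangent line at P: -2*x - 2*y - 2 = 0.

Step 1: f(0, -1) = 0, so P lies on C.
Step 2: partial derivatives
  f_x(x, y) = -6*x**2 + 4*x - y**2 + 2*y + 1, f_y(x, y) = -2*x*y + 2*x - 3*y**2 - 2*y - 1.
  f_x(P) = -2, f_y(P) = -2 (gradient nonzero, so P is smooth).
Step 3: tangent line at P: -2·(x − 0) + -2·(y − -1) = 0.
Expanding: -2*x - 2*y - 2 = 0.


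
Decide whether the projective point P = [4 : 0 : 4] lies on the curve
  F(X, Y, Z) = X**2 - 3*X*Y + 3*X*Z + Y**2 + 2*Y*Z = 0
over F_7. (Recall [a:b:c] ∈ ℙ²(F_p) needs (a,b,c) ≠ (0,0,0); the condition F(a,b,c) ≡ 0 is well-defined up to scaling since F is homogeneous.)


F(4,0,4) ≡ 1 (mod 7); P is NOT on the curve.

Evaluate F(4, 0, 4) term-by-term (mod 7).
  X**2 ↦ 1·16·1·1 = 16
  -3*X*Y ↦ -3·4·0·1 = 0
  3*X*Z ↦ 3·4·1·4 = 48
  Y**2 ↦ 1·1·0·1 = 0
  2*Y*Z ↦ 2·1·0·4 = 0
Sum: F(4, 0, 4) = (16) + (0) + (48) + (0) + (0) = 64.
Reducing mod 7: 64 ≡ 1 (mod 7).
Since F(a, b, c) ≡ 1 ≠ 0 (mod 7), P does NOT lie on the curve.


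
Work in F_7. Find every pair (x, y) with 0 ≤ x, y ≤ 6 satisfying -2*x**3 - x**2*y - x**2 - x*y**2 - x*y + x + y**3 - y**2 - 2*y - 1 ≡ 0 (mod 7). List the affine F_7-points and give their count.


Affine F_7-points: {(2, 4), (3, 3), (4, 4), (5, 1), (6, 6)}; count = 5.

For each of the 49 pairs (x, y) ∈ F_7², evaluate f(x, y) mod 7. Record the zeros.
  x = 0: [0↦6, 1↦4, 2↦6, 3↦4, 4↦4, 5↦5, 6↦6]  zeros at y ∈ ∅
  x = 1: [0↦4, 1↦6, 2↦3, 3↦1, 4↦6, 5↦3, 6↦5]  zeros at y ∈ ∅
  x = 2: [0↦2, 1↦6, 2↦3, 3↦6, 4↦0, 5↦5, 6↦6]  zeros at y ∈ {4}
  x = 3: [0↦2, 1↦6, 2↦1, 3↦0, 4↦2, 5↦6, 6↦4]  zeros at y ∈ {3}
  x = 4: [0↦6, 1↦1, 2↦6, 3↦6, 4↦0, 5↦1, 6↦1]  zeros at y ∈ {4}
  x = 5: [0↦2, 1↦0, 2↦6, 3↦5, 4↦3, 5↦6, 6↦6]  zeros at y ∈ {1}
  x = 6: [0↦6, 1↦5, 2↦3, 3↦6, 4↦6, 5↦2, 6↦0]  zeros at y ∈ {6}
Collecting zeros: affine points = {(2, 4), (3, 3), (4, 4), (5, 1), (6, 6)}.
Total count |C(F_7)_aff| = 5.


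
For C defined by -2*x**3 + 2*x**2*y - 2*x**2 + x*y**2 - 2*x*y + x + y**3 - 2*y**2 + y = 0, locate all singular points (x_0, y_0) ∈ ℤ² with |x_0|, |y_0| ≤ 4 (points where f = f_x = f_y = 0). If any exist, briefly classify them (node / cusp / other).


Singular points: {(0, 1)}; classification: cusp.

Compute partial derivatives:
  f_x = -6*x**2 + 4*x*y - 4*x + y**2 - 2*y + 1.
  f_y = 2*x**2 + 2*x*y - 2*x + 3*y**2 - 4*y + 1.
Scan x_0 ∈ {−4, ..., 4}. For each x_0, f_y(x_0, y) is a polynomial in y; find its integer roots y ∈ {−4, ..., 4}, then test f_x and f at those candidates.
  x = -4: f_y(-4, y) = 3*y**2 - 12*y + 41; no integer root y with |y| ≤ 4.
  x = -3: f_y(-3, y) = 3*y**2 - 10*y + 25; no integer root y with |y| ≤ 4.
  x = -2: f_y(-2, y) = 3*y**2 - 8*y + 13; no integer root y with |y| ≤ 4.
  x = -1: f_y(-1, y) = 3*y**2 - 6*y + 5; no integer root y with |y| ≤ 4.
  x = 0: f_y(0, y) = 3*y**2 - 4*y + 1; vanishes at y ∈ {1}. (0, 1): f_x = 0, f = 0 — SINGULAR.
  x = 1: f_y(1, y) = 3*y**2 - 2*y + 1; no integer root y with |y| ≤ 4.
  x = 2: f_y(2, y) = 3*y**2 + 5; no integer root y with |y| ≤ 4.
  x = 3: f_y(3, y) = 3*y**2 + 2*y + 13; no integer root y with |y| ≤ 4.
  x = 4: f_y(4, y) = 3*y**2 + 4*y + 25; no integer root y with |y| ≤ 4.
Only singular point on the grid: (0, 1).
Classify: substitute x = 0 + u, y = 1 + v and expand: f = -2*u**3 + 2*u**2*v + u*v**2 + v**3 + v**2.
No constant or linear terms (consistent with a singular point). Quadratic part: v**2. Cubic part: -2*u**3 + 2*u**2*v + u*v**2 + v**3.
The quadratic part v**2 is a perfect square, so there is a single (double) tangent line v = 0, i.e. y = 1. Restricting the cubic part to that line (v = 0) leaves -2*u**3 ≠ 0, so f is not divisible by v and the branch is v² ≈ 2*u**3 to lowest order — this is a cusp.
Classification: cusp.


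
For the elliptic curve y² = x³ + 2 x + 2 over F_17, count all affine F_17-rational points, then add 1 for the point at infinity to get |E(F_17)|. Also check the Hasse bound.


Affine points = {(0, 6), (0, 11), (3, 1), (3, 16), (5, 1), (5, 16), (6, 3), (6, 14), (7, 6), (7, 11), (9, 1), (9, 16), (10, 6), (10, 11), (13, 7), (13, 10), (16, 4), (16, 13)}; affine count = 18; |E(F_17)| = 19.

Discriminant check: Δ ∝ 4a³ + 27b² = 4·2³ + 27·2² = 4·8 + 27·4 ≡ 4 (mod 17). Nonzero ⇒ E is nonsingular.
For each x ∈ F_17, compute rhs = x³ + 2·x + 2 mod 17, then count y ∈ F_17 with y² ≡ rhs.
  x = 0: rhs = 2, matching y values: 6, 11 (2 points).
  x = 1: rhs = 5, matching y values: none (0 points).
  x = 2: rhs = 14, matching y values: none (0 points).
  x = 3: rhs = 1, matching y values: 1, 16 (2 points).
  x = 4: rhs = 6, matching y values: none (0 points).
  x = 5: rhs = 1, matching y values: 1, 16 (2 points).
  x = 6: rhs = 9, matching y values: 3, 14 (2 points).
  x = 7: rhs = 2, matching y values: 6, 11 (2 points).
  x = 8: rhs = 3, matching y values: none (0 points).
  x = 9: rhs = 1, matching y values: 1, 16 (2 points).
  x = 10: rhs = 2, matching y values: 6, 11 (2 points).
  x = 11: rhs = 12, matching y values: none (0 points).
  x = 12: rhs = 3, matching y values: none (0 points).
  x = 13: rhs = 15, matching y values: 7, 10 (2 points).
  x = 14: rhs = 3, matching y values: none (0 points).
  x = 15: rhs = 7, matching y values: none (0 points).
  x = 16: rhs = 16, matching y values: 4, 13 (2 points).
Total affine count: 18.
Full point count |E(F_17)| = 18 + 1 = 19.
Hasse bound: |19 − (17+1)| = |1| = 1 ≤ 2√17 ≈ 8.2462 ✓.


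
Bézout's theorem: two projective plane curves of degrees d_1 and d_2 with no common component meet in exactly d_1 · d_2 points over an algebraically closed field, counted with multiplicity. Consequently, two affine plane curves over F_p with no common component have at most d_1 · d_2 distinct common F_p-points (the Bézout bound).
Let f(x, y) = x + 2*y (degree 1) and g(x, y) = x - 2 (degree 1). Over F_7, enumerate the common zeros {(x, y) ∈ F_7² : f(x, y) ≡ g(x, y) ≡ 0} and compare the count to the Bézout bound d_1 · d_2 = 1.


Common zeros: {(2, 6)}; count = 1; Bézout bound = 1.

deg(f) = 1, deg(g) = 1, so Bézout bound = 1.
Scan x ∈ F_7. For each x, list the y ∈ F_7 with f(x, y) ≡ 0 and those with g(x, y) ≡ 0 (mod 7); the common zeros in that column are the intersection.
  x = 0: f ≡ 0 at y ∈ {0}; g ≡ 0 at y ∈ ∅; common: ∅.
  x = 1: f ≡ 0 at y ∈ {3}; g ≡ 0 at y ∈ ∅; common: ∅.
  x = 2: f ≡ 0 at y ∈ {6}; g ≡ 0 at y ∈ {0, 1, 2, 3, 4, 5, 6}; common: {6}.
  x = 3: f ≡ 0 at y ∈ {2}; g ≡ 0 at y ∈ ∅; common: ∅.
  x = 4: f ≡ 0 at y ∈ {5}; g ≡ 0 at y ∈ ∅; common: ∅.
  x = 5: f ≡ 0 at y ∈ {1}; g ≡ 0 at y ∈ ∅; common: ∅.
  x = 6: f ≡ 0 at y ∈ {4}; g ≡ 0 at y ∈ ∅; common: ∅.
Collecting: common zeros = {(2, 6)}, so the count is 1.
Comparison with the Bézout bound: 1 ≤ 1 = deg(f)·deg(g), as expected for curves with no common component (the bound is attained).


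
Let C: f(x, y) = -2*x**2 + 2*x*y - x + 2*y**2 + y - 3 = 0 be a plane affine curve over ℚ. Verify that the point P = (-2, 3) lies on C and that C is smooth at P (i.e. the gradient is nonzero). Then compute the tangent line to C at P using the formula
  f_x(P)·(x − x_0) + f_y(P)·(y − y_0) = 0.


Tangent line at P: 13*x + 9*y - 1 = 0.

Step 1: f(-2, 3) = 0, so P lies on C.
Step 2: partial derivatives
  f_x(x, y) = -4*x + 2*y - 1, f_y(x, y) = 2*x + 4*y + 1.
  f_x(P) = 13, f_y(P) = 9 (gradient nonzero, so P is smooth).
Step 3: tangent line at P: 13·(x − -2) + 9·(y − 3) = 0.
Expanding: 13*x + 9*y - 1 = 0.


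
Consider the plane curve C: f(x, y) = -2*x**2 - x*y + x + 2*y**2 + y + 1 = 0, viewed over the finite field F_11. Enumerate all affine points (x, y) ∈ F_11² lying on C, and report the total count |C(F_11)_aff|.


Affine F_11-points: {(0, 2), (0, 3), (1, 0), (4, 8), (4, 10), (5, 0), (5, 2), (8, 10), (9, 7), (9, 8), (10, 3), (10, 7)}; count = 12.

For each of the 121 pairs (x, y) ∈ F_11², evaluate f(x, y) mod 11. Record the zeros.
  x = 0: [0↦1, 1↦4, 2↦0, 3↦0, 4↦4, 5↦1, 6↦2, 7↦7, 8↦5, 9↦7, 10↦2]  zeros at y ∈ {2, 3}
  x = 1: [0↦0, 1↦2, 2↦8, 3↦7, 4↦10, 5↦6, 6↦6, 7↦10, 8↦7, 9↦8, 10↦2]  zeros at y ∈ {0}
  x = 2: [0↦6, 1↦7, 2↦1, 3↦10, 4↦1, 5↦7, 6↦6, 7↦9, 8↦5, 9↦5, 10↦9]  zeros at y ∈ ∅
  x = 3: [0↦8, 1↦8, 2↦1, 3↦9, 4↦10, 5↦4, 6↦2, 7↦4, 8↦10, 9↦9, 10↦1]  zeros at y ∈ ∅
  x = 4: [0↦6, 1↦5, 2↦8, 3↦4, 4↦4, 5↦8, 6↦5, 7↦6, 8↦0, 9↦9, 10↦0]  zeros at y ∈ {8, 10}
  x = 5: [0↦0, 1↦9, 2↦0, 3↦6, 4↦5, 5↦8, 6↦4, 7↦4, 8↦8, 9↦5, 10↦6]  zeros at y ∈ {0, 2}
  x = 6: [0↦1, 1↦9, 2↦10, 3↦4, 4↦2, 5↦4, 6↦10, 7↦9, 8↦1, 9↦8, 10↦8]  zeros at y ∈ ∅
  x = 7: [0↦9, 1↦5, 2↦5, 3↦9, 4↦6, 5↦7, 6↦1, 7↦10, 8↦1, 9↦7, 10↦6]  zeros at y ∈ ∅
  x = 8: [0↦2, 1↦8, 2↦7, 3↦10, 4↦6, 5↦6, 6↦10, 7↦7, 8↦8, 9↦2, 10↦0]  zeros at y ∈ {10}
  x = 9: [0↦2, 1↦7, 2↦5, 3↦7, 4↦2, 5↦1, 6↦4, 7↦0, 8↦0, 9↦4, 10↦1]  zeros at y ∈ {7, 8}
  x = 10: [0↦9, 1↦2, 2↦10, 3↦0, 4↦5, 5↦3, 6↦5, 7↦0, 8↦10, 9↦2, 10↦9]  zeros at y ∈ {3, 7}
Collecting zeros: affine points = {(0, 2), (0, 3), (1, 0), (4, 8), (4, 10), (5, 0), (5, 2), (8, 10), (9, 7), (9, 8), (10, 3), (10, 7)}.
Total count |C(F_11)_aff| = 12.


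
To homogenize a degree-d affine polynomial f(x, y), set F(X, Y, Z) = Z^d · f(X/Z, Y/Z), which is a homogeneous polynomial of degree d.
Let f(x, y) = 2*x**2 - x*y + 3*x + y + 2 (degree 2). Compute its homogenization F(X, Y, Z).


F(X, Y, Z) = 2*X**2 - X*Y + 3*X*Z + Y*Z + 2*Z**2

deg(f) = 2.
Substitute x = X/Z, y = Y/Z into f, then multiply by Z^2.
  monomial 2·x^2·y^0 ↦ 2·X^2·Y^0·Z^0.
  monomial -1·x^1·y^1 ↦ -1·X^1·Y^1·Z^0.
  monomial 3·x^1·y^0 ↦ 3·X^1·Y^0·Z^1.
  monomial 1·x^0·y^1 ↦ 1·X^0·Y^1·Z^1.
  monomial 2·x^0·y^0 ↦ 2·X^0·Y^0·Z^2.
Collecting: F(X, Y, Z) = 2*X**2 - X*Y + 3*X*Z + Y*Z + 2*Z**2.


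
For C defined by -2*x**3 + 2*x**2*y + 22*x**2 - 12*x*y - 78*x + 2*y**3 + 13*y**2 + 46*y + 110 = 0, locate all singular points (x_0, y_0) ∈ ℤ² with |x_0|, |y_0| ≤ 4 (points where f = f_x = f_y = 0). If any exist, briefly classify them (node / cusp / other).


Singular points: {(3, -2)}; classification: cusp.

Compute partial derivatives:
  f_x = -6*x**2 + 4*x*y + 44*x - 12*y - 78.
  f_y = 2*x**2 - 12*x + 6*y**2 + 26*y + 46.
Scan x_0 ∈ {−4, ..., 4}. For each x_0, f_y(x_0, y) is a polynomial in y; find its integer roots y ∈ {−4, ..., 4}, then test f_x and f at those candidates.
  x = -4: f_y(-4, y) = 6*y**2 + 26*y + 126; no integer root y with |y| ≤ 4.
  x = -3: f_y(-3, y) = 6*y**2 + 26*y + 100; no integer root y with |y| ≤ 4.
  x = -2: f_y(-2, y) = 6*y**2 + 26*y + 78; no integer root y with |y| ≤ 4.
  x = -1: f_y(-1, y) = 6*y**2 + 26*y + 60; no integer root y with |y| ≤ 4.
  x = 0: f_y(0, y) = 6*y**2 + 26*y + 46; no integer root y with |y| ≤ 4.
  x = 1: f_y(1, y) = 6*y**2 + 26*y + 36; no integer root y with |y| ≤ 4.
  x = 2: f_y(2, y) = 6*y**2 + 26*y + 30; no integer root y with |y| ≤ 4.
  x = 3: f_y(3, y) = 6*y**2 + 26*y + 28; vanishes at y ∈ {-2}. (3, -2): f_x = 0, f = 0 — SINGULAR.
  x = 4: f_y(4, y) = 6*y**2 + 26*y + 30; no integer root y with |y| ≤ 4.
Only singular point on the grid: (3, -2).
Classify: substitute x = 3 + u, y = -2 + v and expand: f = -2*u**3 + 2*u**2*v + 2*v**3 + v**2.
No constant or linear terms (consistent with a singular point). Quadratic part: v**2. Cubic part: -2*u**3 + 2*u**2*v + 2*v**3.
The quadratic part v**2 is a perfect square, so there is a single (double) tangent line v = 0, i.e. y = -2. Restricting the cubic part to that line (v = 0) leaves -2*u**3 ≠ 0, so f is not divisible by v and the branch is v² ≈ 2*u**3 to lowest order — this is a cusp.
Classification: cusp.


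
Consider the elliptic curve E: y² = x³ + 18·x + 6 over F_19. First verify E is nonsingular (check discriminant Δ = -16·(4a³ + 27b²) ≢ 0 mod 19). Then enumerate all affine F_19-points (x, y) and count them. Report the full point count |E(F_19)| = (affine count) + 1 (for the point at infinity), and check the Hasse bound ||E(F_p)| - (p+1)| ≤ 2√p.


Affine points = {(0, 5), (0, 14), (1, 5), (1, 14), (3, 7), (3, 12), (4, 3), (4, 16), (6, 8), (6, 11), (7, 0), (8, 4), (8, 15), (9, 2), (9, 17), (13, 9), (13, 10), (14, 0), (16, 1), (16, 18), (17, 0), (18, 5), (18, 14)}; affine count = 23; |E(F_19)| = 24.

Discriminant check: Δ ∝ 4a³ + 27b² = 4·18³ + 27·6² = 4·5832 + 27·36 ≡ 18 (mod 19). Nonzero ⇒ E is nonsingular.
For each x ∈ F_19, compute rhs = x³ + 18·x + 6 mod 19, then count y ∈ F_19 with y² ≡ rhs.
  x = 0: rhs = 6, matching y values: 5, 14 (2 points).
  x = 1: rhs = 6, matching y values: 5, 14 (2 points).
  x = 2: rhs = 12, matching y values: none (0 points).
  x = 3: rhs = 11, matching y values: 7, 12 (2 points).
  x = 4: rhs = 9, matching y values: 3, 16 (2 points).
  x = 5: rhs = 12, matching y values: none (0 points).
  x = 6: rhs = 7, matching y values: 8, 11 (2 points).
  x = 7: rhs = 0, matching y values: 0 (1 points).
  x = 8: rhs = 16, matching y values: 4, 15 (2 points).
  x = 9: rhs = 4, matching y values: 2, 17 (2 points).
  x = 10: rhs = 8, matching y values: none (0 points).
  x = 11: rhs = 15, matching y values: none (0 points).
  x = 12: rhs = 12, matching y values: none (0 points).
  x = 13: rhs = 5, matching y values: 9, 10 (2 points).
  x = 14: rhs = 0, matching y values: 0 (1 points).
  x = 15: rhs = 3, matching y values: none (0 points).
  x = 16: rhs = 1, matching y values: 1, 18 (2 points).
  x = 17: rhs = 0, matching y values: 0 (1 points).
  x = 18: rhs = 6, matching y values: 5, 14 (2 points).
Total affine count: 23.
Full point count |E(F_19)| = 23 + 1 = 24.
Hasse bound: |24 − (19+1)| = |4| = 4 ≤ 2√19 ≈ 8.7178 ✓.


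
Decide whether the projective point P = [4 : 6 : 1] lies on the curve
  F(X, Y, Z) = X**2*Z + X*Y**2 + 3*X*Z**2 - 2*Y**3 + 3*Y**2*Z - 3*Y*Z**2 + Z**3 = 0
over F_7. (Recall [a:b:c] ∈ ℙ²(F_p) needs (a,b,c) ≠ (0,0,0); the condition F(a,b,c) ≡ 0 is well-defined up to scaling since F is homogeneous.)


F(4,6,1) ≡ 6 (mod 7); P is NOT on the curve.

Evaluate F(4, 6, 1) term-by-term (mod 7).
  X**2*Z ↦ 1·16·1·1 = 16
  X*Y**2 ↦ 1·4·36·1 = 144
  3*X*Z**2 ↦ 3·4·1·1 = 12
  -2*Y**3 ↦ -2·1·216·1 = -432
  3*Y**2*Z ↦ 3·1·36·1 = 108
  -3*Y*Z**2 ↦ -3·1·6·1 = -18
  Z**3 ↦ 1·1·1·1 = 1
Sum: F(4, 6, 1) = (16) + (144) + (12) + (-432) + (108) + (-18) + (1) = -169.
Reducing mod 7: -169 ≡ 6 (mod 7).
Since F(a, b, c) ≡ 6 ≠ 0 (mod 7), P does NOT lie on the curve.


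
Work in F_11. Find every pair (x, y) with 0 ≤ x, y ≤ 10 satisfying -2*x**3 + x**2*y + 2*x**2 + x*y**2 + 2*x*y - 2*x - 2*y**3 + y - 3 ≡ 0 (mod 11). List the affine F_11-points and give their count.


Affine F_11-points: {(0, 6), (0, 7), (0, 9), (4, 5), (5, 10), (6, 6), (7, 0), (7, 10), (8, 2), (9, 1), (9, 3), (9, 6), (10, 1)}; count = 13.

For each of the 121 pairs (x, y) ∈ F_11², evaluate f(x, y) mod 11. Record the zeros.
  x = 0: [0↦8, 1↦7, 2↦5, 3↦1, 4↦5, 5↦5, 6↦0, 7↦0, 8↦4, 9↦0, 10↦9]  zeros at y ∈ {6, 7, 9}
  x = 1: [0↦6, 1↦9, 2↦2, 3↦6, 4↦9, 5↦10, 6↦8, 7↦2, 8↦2, 9↦7, 10↦5]  zeros at y ∈ ∅
  x = 2: [0↦7, 1↦5, 2↦6, 3↦9, 4↦2, 5↦6, 6↦9, 7↦10, 8↦8, 9↦2, 10↦2]  zeros at y ∈ ∅
  x = 3: [0↦10, 1↦5, 2↦5, 3↦9, 4↦5, 5↦3, 6↦2, 7↦1, 8↦10, 9↦6, 10↦10]  zeros at y ∈ ∅
  x = 4: [0↦3, 1↦8, 2↦9, 3↦5, 4↦6, 5↦0, 6↦8, 7↦7, 8↦7, 9↦7, 10↦6]  zeros at y ∈ {5}
  x = 5: [0↦7, 1↦2, 2↦6, 3↦7, 4↦4, 5↦7, 6↦4, 7↦5, 8↦9, 9↦4, 10↦0]  zeros at y ∈ {10}
  x = 6: [0↦10, 1↦8, 2↦6, 3↦3, 4↦9, 5↦1, 6↦0, 7↦5, 8↦4, 9↦7, 10↦2]  zeros at y ∈ {6}
  x = 7: [0↦0, 1↦3, 2↦8, 3↦3, 4↦9, 5↦3, 6↦6, 7↦6, 8↦2, 9↦4, 10↦0]  zeros at y ∈ {0, 10}
  x = 8: [0↦9, 1↦8, 2↦0, 3↦6, 4↦3, 5↦1, 6↦10, 7↦7, 8↦2, 9↦5, 10↦4]  zeros at y ∈ {2}
  x = 9: [0↦3, 1↦0, 2↦3, 3↦0, 4↦1, 5↦5, 6↦0, 7↦7, 8↦3, 9↦9, 10↦2]  zeros at y ∈ {1, 3, 6}
  x = 10: [0↦3, 1↦0, 2↦5, 3↦6, 4↦2, 5↦3, 6↦8, 7↦5, 8↦4, 9↦4, 10↦4]  zeros at y ∈ {1}
Collecting zeros: affine points = {(0, 6), (0, 7), (0, 9), (4, 5), (5, 10), (6, 6), (7, 0), (7, 10), (8, 2), (9, 1), (9, 3), (9, 6), (10, 1)}.
Total count |C(F_11)_aff| = 13.


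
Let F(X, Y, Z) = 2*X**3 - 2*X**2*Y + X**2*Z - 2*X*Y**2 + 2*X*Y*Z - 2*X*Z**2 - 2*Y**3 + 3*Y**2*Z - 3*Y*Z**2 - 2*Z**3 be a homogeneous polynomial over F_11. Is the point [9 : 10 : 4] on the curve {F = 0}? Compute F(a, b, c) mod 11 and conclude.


F(9,10,4) ≡ 4 (mod 11); P is NOT on the curve.

Evaluate F(9, 10, 4) term-by-term (mod 11).
  2*X**3 ↦ 2·729·1·1 = 1458
  -2*X**2*Y ↦ -2·81·10·1 = -1620
  X**2*Z ↦ 1·81·1·4 = 324
  -2*X*Y**2 ↦ -2·9·100·1 = -1800
  2*X*Y*Z ↦ 2·9·10·4 = 720
  -2*X*Z**2 ↦ -2·9·1·16 = -288
  -2*Y**3 ↦ -2·1·1000·1 = -2000
  3*Y**2*Z ↦ 3·1·100·4 = 1200
  -3*Y*Z**2 ↦ -3·1·10·16 = -480
  -2*Z**3 ↦ -2·1·1·64 = -128
Sum: F(9, 10, 4) = (1458) + (-1620) + (324) + (-1800) + (720) + (-288) + (-2000) + (1200) + (-480) + (-128) = -2614.
Reducing mod 11: -2614 ≡ 4 (mod 11).
Since F(a, b, c) ≡ 4 ≠ 0 (mod 11), P does NOT lie on the curve.


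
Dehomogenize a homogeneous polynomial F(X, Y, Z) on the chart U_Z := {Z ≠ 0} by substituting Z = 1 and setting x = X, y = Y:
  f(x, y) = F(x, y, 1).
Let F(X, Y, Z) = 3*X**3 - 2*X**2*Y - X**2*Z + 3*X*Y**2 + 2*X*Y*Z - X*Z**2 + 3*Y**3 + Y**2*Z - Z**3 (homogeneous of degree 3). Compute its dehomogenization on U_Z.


f(x, y) = 3*x**3 - 2*x**2*y - x**2 + 3*x*y**2 + 2*x*y - x + 3*y**3 + y**2 - 1

On U_Z we set Z = 1. Each monomial c·X^i·Y^j·Z^k in F becomes c·x^i·y^j·1^k = c·x^i·y^j.
Substituting Z = 1: F(X, Y, 1) = 3*x**3 - 2*x**2*y - x**2 + 3*x*y**2 + 2*x*y - x + 3*y**3 + y**2 - 1.
Note: deg(f) ≤ deg(F) = 3; strict inequality happens when F is divisible by Z (lost terms).


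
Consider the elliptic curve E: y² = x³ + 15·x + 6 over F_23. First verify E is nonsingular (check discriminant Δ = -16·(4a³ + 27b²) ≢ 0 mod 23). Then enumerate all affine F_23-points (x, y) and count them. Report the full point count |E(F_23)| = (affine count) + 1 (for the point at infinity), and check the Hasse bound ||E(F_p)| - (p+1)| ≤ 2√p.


Affine points = {(0, 11), (0, 12), (3, 3), (3, 20), (6, 6), (6, 17), (10, 11), (10, 12), (13, 11), (13, 12), (14, 4), (14, 19), (15, 8), (15, 15), (16, 8), (16, 15), (18, 6), (18, 17), (20, 7), (20, 16), (22, 6), (22, 17)}; affine count = 22; |E(F_23)| = 23.

Discriminant check: Δ ∝ 4a³ + 27b² = 4·15³ + 27·6² = 4·3375 + 27·36 ≡ 5 (mod 23). Nonzero ⇒ E is nonsingular.
For each x ∈ F_23, compute rhs = x³ + 15·x + 6 mod 23, then count y ∈ F_23 with y² ≡ rhs.
  x = 0: rhs = 6, matching y values: 11, 12 (2 points).
  x = 1: rhs = 22, matching y values: none (0 points).
  x = 2: rhs = 21, matching y values: none (0 points).
  x = 3: rhs = 9, matching y values: 3, 20 (2 points).
  x = 4: rhs = 15, matching y values: none (0 points).
  x = 5: rhs = 22, matching y values: none (0 points).
  x = 6: rhs = 13, matching y values: 6, 17 (2 points).
  x = 7: rhs = 17, matching y values: none (0 points).
  x = 8: rhs = 17, matching y values: none (0 points).
  x = 9: rhs = 19, matching y values: none (0 points).
  x = 10: rhs = 6, matching y values: 11, 12 (2 points).
  x = 11: rhs = 7, matching y values: none (0 points).
  x = 12: rhs = 5, matching y values: none (0 points).
  x = 13: rhs = 6, matching y values: 11, 12 (2 points).
  x = 14: rhs = 16, matching y values: 4, 19 (2 points).
  x = 15: rhs = 18, matching y values: 8, 15 (2 points).
  x = 16: rhs = 18, matching y values: 8, 15 (2 points).
  x = 17: rhs = 22, matching y values: none (0 points).
  x = 18: rhs = 13, matching y values: 6, 17 (2 points).
  x = 19: rhs = 20, matching y values: none (0 points).
  x = 20: rhs = 3, matching y values: 7, 16 (2 points).
  x = 21: rhs = 14, matching y values: none (0 points).
  x = 22: rhs = 13, matching y values: 6, 17 (2 points).
Total affine count: 22.
Full point count |E(F_23)| = 22 + 1 = 23.
Hasse bound: |23 − (23+1)| = |-1| = 1 ≤ 2√23 ≈ 9.5917 ✓.


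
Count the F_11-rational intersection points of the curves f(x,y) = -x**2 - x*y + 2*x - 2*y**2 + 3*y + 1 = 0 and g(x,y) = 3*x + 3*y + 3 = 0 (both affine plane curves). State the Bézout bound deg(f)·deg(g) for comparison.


Common zeros: ∅; count = 0; Bézout bound = 2.

deg(f) = 2, deg(g) = 1, so Bézout bound = 2.
Scan x ∈ F_11. For each x, list the y ∈ F_11 with f(x, y) ≡ 0 and those with g(x, y) ≡ 0 (mod 11); the common zeros in that column are the intersection.
  x = 0: f ≡ 0 at y ∈ ∅; g ≡ 0 at y ∈ {10}; common: ∅.
  x = 1: f ≡ 0 at y ∈ {4, 8}; g ≡ 0 at y ∈ {9}; common: ∅.
  x = 2: f ≡ 0 at y ∈ {1, 5}; g ≡ 0 at y ∈ {8}; common: ∅.
  x = 3: f ≡ 0 at y ∈ ∅; g ≡ 0 at y ∈ {7}; common: ∅.
  x = 4: f ≡ 0 at y ∈ {8}; g ≡ 0 at y ∈ {6}; common: ∅.
  x = 5: f ≡ 0 at y ∈ ∅; g ≡ 0 at y ∈ {5}; common: ∅.
  x = 6: f ≡ 0 at y ∈ {5, 10}; g ≡ 0 at y ∈ {4}; common: ∅.
  x = 7: f ≡ 0 at y ∈ ∅; g ≡ 0 at y ∈ {3}; common: ∅.
  x = 8: f ≡ 0 at y ∈ {4, 10}; g ≡ 0 at y ∈ {2}; common: ∅.
  x = 9: f ≡ 0 at y ∈ ∅; g ≡ 0 at y ∈ {1}; common: ∅.
  x = 10: f ≡ 0 at y ∈ {1}; g ≡ 0 at y ∈ {0}; common: ∅.
Collecting: common zeros = ∅, so the count is 0.
Comparison with the Bézout bound: 0 ≤ 2 = deg(f)·deg(g), as expected for curves with no common component (the affine F_11-count falls short of the bound because intersections may lie at infinity, over extension fields, or carry multiplicity).


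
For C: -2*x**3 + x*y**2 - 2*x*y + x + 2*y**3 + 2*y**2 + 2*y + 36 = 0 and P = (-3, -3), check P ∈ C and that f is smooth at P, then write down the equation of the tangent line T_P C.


Tangent line at P: -38*x + 68*y + 90 = 0.

Step 1: f(-3, -3) = 0, so P lies on C.
Step 2: partial derivatives
  f_x(x, y) = -6*x**2 + y**2 - 2*y + 1, f_y(x, y) = 2*x*y - 2*x + 6*y**2 + 4*y + 2.
  f_x(P) = -38, f_y(P) = 68 (gradient nonzero, so P is smooth).
Step 3: tangent line at P: -38·(x − -3) + 68·(y − -3) = 0.
Expanding: -38*x + 68*y + 90 = 0.


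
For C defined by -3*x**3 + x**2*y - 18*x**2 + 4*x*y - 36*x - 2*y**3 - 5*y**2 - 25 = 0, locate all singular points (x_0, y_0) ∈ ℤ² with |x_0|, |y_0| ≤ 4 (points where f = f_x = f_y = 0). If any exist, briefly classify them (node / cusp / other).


Singular points: {(-2, -1)}; classification: node.

Compute partial derivatives:
  f_x = -9*x**2 + 2*x*y - 36*x + 4*y - 36.
  f_y = x**2 + 4*x - 6*y**2 - 10*y.
Scan x_0 ∈ {−4, ..., 4}. For each x_0, f_y(x_0, y) is a polynomial in y; find its integer roots y ∈ {−4, ..., 4}, then test f_x and f at those candidates.
  x = -4: f_y(-4, y) = -6*y**2 - 10*y; vanishes at y ∈ {0}. (-4, 0): f_x = -36 ≠ 0.
  x = -3: f_y(-3, y) = -6*y**2 - 10*y - 3; no integer root y with |y| ≤ 4.
  x = -2: f_y(-2, y) = -6*y**2 - 10*y - 4; vanishes at y ∈ {-1}. (-2, -1): f_x = 0, f = 0 — SINGULAR.
  x = -1: f_y(-1, y) = -6*y**2 - 10*y - 3; no integer root y with |y| ≤ 4.
  x = 0: f_y(0, y) = -6*y**2 - 10*y; vanishes at y ∈ {0}. (0, 0): f_x = -36 ≠ 0.
  x = 1: f_y(1, y) = -6*y**2 - 10*y + 5; no integer root y with |y| ≤ 4.
  x = 2: f_y(2, y) = -6*y**2 - 10*y + 12; no integer root y with |y| ≤ 4.
  x = 3: f_y(3, y) = -6*y**2 - 10*y + 21; no integer root y with |y| ≤ 4.
  x = 4: f_y(4, y) = -6*y**2 - 10*y + 32; no integer root y with |y| ≤ 4.
Only singular point on the grid: (-2, -1).
Classify: substitute x = -2 + u, y = -1 + v and expand: f = -3*u**3 + u**2*v - u**2 - 2*v**3 + v**2.
No constant or linear terms (consistent with a singular point). Quadratic part: -u**2 + v**2. Cubic part: -3*u**3 + u**2*v - 2*v**3.
The quadratic part v**2 - u**2 = (v − u)(v + u) splits into two distinct linear factors, so there are two distinct tangent lines y − -1 = ±(x − -2) — this is a node (ordinary double point).
Classification: node.


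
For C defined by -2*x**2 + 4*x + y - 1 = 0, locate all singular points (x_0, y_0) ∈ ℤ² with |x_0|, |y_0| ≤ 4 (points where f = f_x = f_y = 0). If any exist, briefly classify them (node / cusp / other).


No singular points in the scanned grid; C is smooth there.

Compute partial derivatives:
  f_x = 4 - 4*x.
  f_y = 1.
f_y = 1 is a nonzero constant, so f_y never vanishes: no point (x, y) can satisfy f = f_x = f_y = 0. In particular no (x, y) ∈ {−4, ..., 4}² is singular; the curve is smooth.


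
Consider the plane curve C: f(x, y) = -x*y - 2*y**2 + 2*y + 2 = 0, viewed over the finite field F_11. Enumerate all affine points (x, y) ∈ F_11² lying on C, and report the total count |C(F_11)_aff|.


Affine F_11-points: {(0, 4), (0, 8), (2, 1), (2, 10), (4, 3), (4, 7), (5, 6), (5, 9), (10, 2), (10, 5)}; count = 10.

For each of the 121 pairs (x, y) ∈ F_11², evaluate f(x, y) mod 11. Record the zeros.
  x = 0: [0↦2, 1↦2, 2↦9, 3↦1, 4↦0, 5↦6, 6↦8, 7↦6, 8↦0, 9↦1, 10↦9]  zeros at y ∈ {4, 8}
  x = 1: [0↦2, 1↦1, 2↦7, 3↦9, 4↦7, 5↦1, 6↦2, 7↦10, 8↦3, 9↦3, 10↦10]  zeros at y ∈ ∅
  x = 2: [0↦2, 1↦0, 2↦5, 3↦6, 4↦3, 5↦7, 6↦7, 7↦3, 8↦6, 9↦5, 10↦0]  zeros at y ∈ {1, 10}
  x = 3: [0↦2, 1↦10, 2↦3, 3↦3, 4↦10, 5↦2, 6↦1, 7↦7, 8↦9, 9↦7, 10↦1]  zeros at y ∈ ∅
  x = 4: [0↦2, 1↦9, 2↦1, 3↦0, 4↦6, 5↦8, 6↦6, 7↦0, 8↦1, 9↦9, 10↦2]  zeros at y ∈ {3, 7}
  x = 5: [0↦2, 1↦8, 2↦10, 3↦8, 4↦2, 5↦3, 6↦0, 7↦4, 8↦4, 9↦0, 10↦3]  zeros at y ∈ {6, 9}
  x = 6: [0↦2, 1↦7, 2↦8, 3↦5, 4↦9, 5↦9, 6↦5, 7↦8, 8↦7, 9↦2, 10↦4]  zeros at y ∈ ∅
  x = 7: [0↦2, 1↦6, 2↦6, 3↦2, 4↦5, 5↦4, 6↦10, 7↦1, 8↦10, 9↦4, 10↦5]  zeros at y ∈ ∅
  x = 8: [0↦2, 1↦5, 2↦4, 3↦10, 4↦1, 5↦10, 6↦4, 7↦5, 8↦2, 9↦6, 10↦6]  zeros at y ∈ ∅
  x = 9: [0↦2, 1↦4, 2↦2, 3↦7, 4↦8, 5↦5, 6↦9, 7↦9, 8↦5, 9↦8, 10↦7]  zeros at y ∈ ∅
  x = 10: [0↦2, 1↦3, 2↦0, 3↦4, 4↦4, 5↦0, 6↦3, 7↦2, 8↦8, 9↦10, 10↦8]  zeros at y ∈ {2, 5}
Collecting zeros: affine points = {(0, 4), (0, 8), (2, 1), (2, 10), (4, 3), (4, 7), (5, 6), (5, 9), (10, 2), (10, 5)}.
Total count |C(F_11)_aff| = 10.


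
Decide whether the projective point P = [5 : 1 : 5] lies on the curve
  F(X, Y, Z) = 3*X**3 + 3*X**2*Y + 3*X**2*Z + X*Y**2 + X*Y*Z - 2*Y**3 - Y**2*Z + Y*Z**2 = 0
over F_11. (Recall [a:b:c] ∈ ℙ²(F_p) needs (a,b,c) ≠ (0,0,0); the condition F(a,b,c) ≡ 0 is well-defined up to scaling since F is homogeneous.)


F(5,1,5) ≡ 4 (mod 11); P is NOT on the curve.

Evaluate F(5, 1, 5) term-by-term (mod 11).
  3*X**3 ↦ 3·125·1·1 = 375
  3*X**2*Y ↦ 3·25·1·1 = 75
  3*X**2*Z ↦ 3·25·1·5 = 375
  X*Y**2 ↦ 1·5·1·1 = 5
  X*Y*Z ↦ 1·5·1·5 = 25
  -2*Y**3 ↦ -2·1·1·1 = -2
  -Y**2*Z ↦ -1·1·1·5 = -5
  Y*Z**2 ↦ 1·1·1·25 = 25
Sum: F(5, 1, 5) = (375) + (75) + (375) + (5) + (25) + (-2) + (-5) + (25) = 873.
Reducing mod 11: 873 ≡ 4 (mod 11).
Since F(a, b, c) ≡ 4 ≠ 0 (mod 11), P does NOT lie on the curve.


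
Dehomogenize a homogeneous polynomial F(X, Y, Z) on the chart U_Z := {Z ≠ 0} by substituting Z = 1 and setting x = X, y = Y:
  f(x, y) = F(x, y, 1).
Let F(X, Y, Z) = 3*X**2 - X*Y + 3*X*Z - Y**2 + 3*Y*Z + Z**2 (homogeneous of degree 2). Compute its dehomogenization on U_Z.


f(x, y) = 3*x**2 - x*y + 3*x - y**2 + 3*y + 1

On U_Z we set Z = 1. Each monomial c·X^i·Y^j·Z^k in F becomes c·x^i·y^j·1^k = c·x^i·y^j.
Substituting Z = 1: F(X, Y, 1) = 3*x**2 - x*y + 3*x - y**2 + 3*y + 1.
Note: deg(f) ≤ deg(F) = 2; strict inequality happens when F is divisible by Z (lost terms).


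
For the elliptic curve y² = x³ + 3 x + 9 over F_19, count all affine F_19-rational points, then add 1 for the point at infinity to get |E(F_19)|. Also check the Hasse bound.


Affine points = {(0, 3), (0, 16), (2, 2), (2, 17), (3, 8), (3, 11), (4, 3), (4, 16), (5, 4), (5, 15), (9, 9), (9, 10), (11, 9), (11, 10), (12, 5), (12, 14), (15, 3), (15, 16), (16, 7), (16, 12), (18, 9), (18, 10)}; affine count = 22; |E(F_19)| = 23.

Discriminant check: Δ ∝ 4a³ + 27b² = 4·3³ + 27·9² = 4·27 + 27·81 ≡ 15 (mod 19). Nonzero ⇒ E is nonsingular.
For each x ∈ F_19, compute rhs = x³ + 3·x + 9 mod 19, then count y ∈ F_19 with y² ≡ rhs.
  x = 0: rhs = 9, matching y values: 3, 16 (2 points).
  x = 1: rhs = 13, matching y values: none (0 points).
  x = 2: rhs = 4, matching y values: 2, 17 (2 points).
  x = 3: rhs = 7, matching y values: 8, 11 (2 points).
  x = 4: rhs = 9, matching y values: 3, 16 (2 points).
  x = 5: rhs = 16, matching y values: 4, 15 (2 points).
  x = 6: rhs = 15, matching y values: none (0 points).
  x = 7: rhs = 12, matching y values: none (0 points).
  x = 8: rhs = 13, matching y values: none (0 points).
  x = 9: rhs = 5, matching y values: 9, 10 (2 points).
  x = 10: rhs = 13, matching y values: none (0 points).
  x = 11: rhs = 5, matching y values: 9, 10 (2 points).
  x = 12: rhs = 6, matching y values: 5, 14 (2 points).
  x = 13: rhs = 3, matching y values: none (0 points).
  x = 14: rhs = 2, matching y values: none (0 points).
  x = 15: rhs = 9, matching y values: 3, 16 (2 points).
  x = 16: rhs = 11, matching y values: 7, 12 (2 points).
  x = 17: rhs = 14, matching y values: none (0 points).
  x = 18: rhs = 5, matching y values: 9, 10 (2 points).
Total affine count: 22.
Full point count |E(F_19)| = 22 + 1 = 23.
Hasse bound: |23 − (19+1)| = |3| = 3 ≤ 2√19 ≈ 8.7178 ✓.


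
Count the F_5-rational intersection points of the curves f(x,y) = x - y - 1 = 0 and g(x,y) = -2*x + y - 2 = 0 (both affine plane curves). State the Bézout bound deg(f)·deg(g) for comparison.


Common zeros: {(2, 1)}; count = 1; Bézout bound = 1.

deg(f) = 1, deg(g) = 1, so Bézout bound = 1.
Scan x ∈ F_5. For each x, list the y ∈ F_5 with f(x, y) ≡ 0 and those with g(x, y) ≡ 0 (mod 5); the common zeros in that column are the intersection.
  x = 0: f ≡ 0 at y ∈ {4}; g ≡ 0 at y ∈ {2}; common: ∅.
  x = 1: f ≡ 0 at y ∈ {0}; g ≡ 0 at y ∈ {4}; common: ∅.
  x = 2: f ≡ 0 at y ∈ {1}; g ≡ 0 at y ∈ {1}; common: {1}.
  x = 3: f ≡ 0 at y ∈ {2}; g ≡ 0 at y ∈ {3}; common: ∅.
  x = 4: f ≡ 0 at y ∈ {3}; g ≡ 0 at y ∈ {0}; common: ∅.
Collecting: common zeros = {(2, 1)}, so the count is 1.
Comparison with the Bézout bound: 1 ≤ 1 = deg(f)·deg(g), as expected for curves with no common component (the bound is attained).


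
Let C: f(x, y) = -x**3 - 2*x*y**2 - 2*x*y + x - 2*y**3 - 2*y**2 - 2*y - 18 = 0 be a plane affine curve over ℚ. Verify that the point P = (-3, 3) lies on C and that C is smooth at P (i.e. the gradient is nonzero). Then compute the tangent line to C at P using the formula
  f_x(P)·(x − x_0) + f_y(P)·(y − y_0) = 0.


Tangent line at P: -50*x - 26*y - 72 = 0.

Step 1: f(-3, 3) = 0, so P lies on C.
Step 2: partial derivatives
  f_x(x, y) = -3*x**2 - 2*y**2 - 2*y + 1, f_y(x, y) = -4*x*y - 2*x - 6*y**2 - 4*y - 2.
  f_x(P) = -50, f_y(P) = -26 (gradient nonzero, so P is smooth).
Step 3: tangent line at P: -50·(x − -3) + -26·(y − 3) = 0.
Expanding: -50*x - 26*y - 72 = 0.


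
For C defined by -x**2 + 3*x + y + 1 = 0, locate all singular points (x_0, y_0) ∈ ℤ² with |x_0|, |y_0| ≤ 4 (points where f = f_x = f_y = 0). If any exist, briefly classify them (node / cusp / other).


No singular points in the scanned grid; C is smooth there.

Compute partial derivatives:
  f_x = 3 - 2*x.
  f_y = 1.
f_y = 1 is a nonzero constant, so f_y never vanishes: no point (x, y) can satisfy f = f_x = f_y = 0. In particular no (x, y) ∈ {−4, ..., 4}² is singular; the curve is smooth.


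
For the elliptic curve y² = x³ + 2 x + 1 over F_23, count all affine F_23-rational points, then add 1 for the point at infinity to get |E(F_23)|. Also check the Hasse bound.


Affine points = {(0, 1), (0, 22), (1, 2), (1, 21), (2, 6), (2, 17), (4, 2), (4, 21), (7, 6), (7, 17), (8, 0), (9, 9), (9, 14), (10, 3), (10, 20), (13, 4), (13, 19), (14, 6), (14, 17), (15, 5), (15, 18), (16, 9), (16, 14), (17, 7), (17, 16), (18, 2), (18, 21), (21, 9), (21, 14)}; affine count = 29; |E(F_23)| = 30.

Discriminant check: Δ ∝ 4a³ + 27b² = 4·2³ + 27·1² = 4·8 + 27·1 ≡ 13 (mod 23). Nonzero ⇒ E is nonsingular.
For each x ∈ F_23, compute rhs = x³ + 2·x + 1 mod 23, then count y ∈ F_23 with y² ≡ rhs.
  x = 0: rhs = 1, matching y values: 1, 22 (2 points).
  x = 1: rhs = 4, matching y values: 2, 21 (2 points).
  x = 2: rhs = 13, matching y values: 6, 17 (2 points).
  x = 3: rhs = 11, matching y values: none (0 points).
  x = 4: rhs = 4, matching y values: 2, 21 (2 points).
  x = 5: rhs = 21, matching y values: none (0 points).
  x = 6: rhs = 22, matching y values: none (0 points).
  x = 7: rhs = 13, matching y values: 6, 17 (2 points).
  x = 8: rhs = 0, matching y values: 0 (1 points).
  x = 9: rhs = 12, matching y values: 9, 14 (2 points).
  x = 10: rhs = 9, matching y values: 3, 20 (2 points).
  x = 11: rhs = 20, matching y values: none (0 points).
  x = 12: rhs = 5, matching y values: none (0 points).
  x = 13: rhs = 16, matching y values: 4, 19 (2 points).
  x = 14: rhs = 13, matching y values: 6, 17 (2 points).
  x = 15: rhs = 2, matching y values: 5, 18 (2 points).
  x = 16: rhs = 12, matching y values: 9, 14 (2 points).
  x = 17: rhs = 3, matching y values: 7, 16 (2 points).
  x = 18: rhs = 4, matching y values: 2, 21 (2 points).
  x = 19: rhs = 21, matching y values: none (0 points).
  x = 20: rhs = 14, matching y values: none (0 points).
  x = 21: rhs = 12, matching y values: 9, 14 (2 points).
  x = 22: rhs = 21, matching y values: none (0 points).
Total affine count: 29.
Full point count |E(F_23)| = 29 + 1 = 30.
Hasse bound: |30 − (23+1)| = |6| = 6 ≤ 2√23 ≈ 9.5917 ✓.


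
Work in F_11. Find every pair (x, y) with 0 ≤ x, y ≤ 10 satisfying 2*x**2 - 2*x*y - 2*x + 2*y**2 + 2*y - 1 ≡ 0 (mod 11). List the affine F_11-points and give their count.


Affine F_11-points: {(0, 2), (0, 8), (3, 0), (3, 2), (5, 1), (5, 3), (8, 1), (8, 6), (9, 0), (9, 8), (10, 3), (10, 6)}; count = 12.

For each of the 121 pairs (x, y) ∈ F_11², evaluate f(x, y) mod 11. Record the zeros.
  x = 0: [0↦10, 1↦3, 2↦0, 3↦1, 4↦6, 5↦4, 6↦6, 7↦1, 8↦0, 9↦3, 10↦10]  zeros at y ∈ {2, 8}
  x = 1: [0↦10, 1↦1, 2↦7, 3↦6, 4↦9, 5↦5, 6↦5, 7↦9, 8↦6, 9↦7, 10↦1]  zeros at y ∈ ∅
  x = 2: [0↦3, 1↦3, 2↦7, 3↦4, 4↦5, 5↦10, 6↦8, 7↦10, 8↦5, 9↦4, 10↦7]  zeros at y ∈ ∅
  x = 3: [0↦0, 1↦9, 2↦0, 3↦6, 4↦5, 5↦8, 6↦4, 7↦4, 8↦8, 9↦5, 10↦6]  zeros at y ∈ {0, 2}
  x = 4: [0↦1, 1↦8, 2↦8, 3↦1, 4↦9, 5↦10, 6↦4, 7↦2, 8↦4, 9↦10, 10↦9]  zeros at y ∈ ∅
  x = 5: [0↦6, 1↦0, 2↦9, 3↦0, 4↦6, 5↦5, 6↦8, 7↦4, 8↦4, 9↦8, 10↦5]  zeros at y ∈ {1, 3}
  x = 6: [0↦4, 1↦7, 2↦3, 3↦3, 4↦7, 5↦4, 6↦5, 7↦10, 8↦8, 9↦10, 10↦5]  zeros at y ∈ ∅
  x = 7: [0↦6, 1↦7, 2↦1, 3↦10, 4↦1, 5↦7, 6↦6, 7↦9, 8↦5, 9↦5, 10↦9]  zeros at y ∈ ∅
  x = 8: [0↦1, 1↦0, 2↦3, 3↦10, 4↦10, 5↦3, 6↦0, 7↦1, 8↦6, 9↦4, 10↦6]  zeros at y ∈ {1, 6}
  x = 9: [0↦0, 1↦8, 2↦9, 3↦3, 4↦1, 5↦3, 6↦9, 7↦8, 8↦0, 9↦7, 10↦7]  zeros at y ∈ {0, 8}
  x = 10: [0↦3, 1↦9, 2↦8, 3↦0, 4↦7, 5↦7, 6↦0, 7↦8, 8↦9, 9↦3, 10↦1]  zeros at y ∈ {3, 6}
Collecting zeros: affine points = {(0, 2), (0, 8), (3, 0), (3, 2), (5, 1), (5, 3), (8, 1), (8, 6), (9, 0), (9, 8), (10, 3), (10, 6)}.
Total count |C(F_11)_aff| = 12.


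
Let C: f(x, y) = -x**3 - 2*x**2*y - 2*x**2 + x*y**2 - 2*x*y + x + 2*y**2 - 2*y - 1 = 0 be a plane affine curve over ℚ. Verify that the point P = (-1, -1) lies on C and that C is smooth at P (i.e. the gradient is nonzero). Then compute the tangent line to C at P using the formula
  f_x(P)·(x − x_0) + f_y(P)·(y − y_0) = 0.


Tangent line at P: x - 4*y - 3 = 0.

Step 1: f(-1, -1) = 0, so P lies on C.
Step 2: partial derivatives
  f_x(x, y) = -3*x**2 - 4*x*y - 4*x + y**2 - 2*y + 1, f_y(x, y) = -2*x**2 + 2*x*y - 2*x + 4*y - 2.
  f_x(P) = 1, f_y(P) = -4 (gradient nonzero, so P is smooth).
Step 3: tangent line at P: 1·(x − -1) + -4·(y − -1) = 0.
Expanding: x - 4*y - 3 = 0.


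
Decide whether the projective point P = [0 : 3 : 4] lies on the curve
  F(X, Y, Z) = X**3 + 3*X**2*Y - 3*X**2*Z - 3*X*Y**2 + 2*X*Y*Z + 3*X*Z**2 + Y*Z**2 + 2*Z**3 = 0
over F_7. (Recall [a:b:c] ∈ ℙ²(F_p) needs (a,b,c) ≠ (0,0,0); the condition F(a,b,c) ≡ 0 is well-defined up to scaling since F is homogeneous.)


F(0,3,4) ≡ 1 (mod 7); P is NOT on the curve.

Evaluate F(0, 3, 4) term-by-term (mod 7).
  X**3 ↦ 1·0·1·1 = 0
  3*X**2*Y ↦ 3·0·3·1 = 0
  -3*X**2*Z ↦ -3·0·1·4 = 0
  -3*X*Y**2 ↦ -3·0·9·1 = 0
  2*X*Y*Z ↦ 2·0·3·4 = 0
  3*X*Z**2 ↦ 3·0·1·16 = 0
  Y*Z**2 ↦ 1·1·3·16 = 48
  2*Z**3 ↦ 2·1·1·64 = 128
Sum: F(0, 3, 4) = (0) + (0) + (0) + (0) + (0) + (0) + (48) + (128) = 176.
Reducing mod 7: 176 ≡ 1 (mod 7).
Since F(a, b, c) ≡ 1 ≠ 0 (mod 7), P does NOT lie on the curve.
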